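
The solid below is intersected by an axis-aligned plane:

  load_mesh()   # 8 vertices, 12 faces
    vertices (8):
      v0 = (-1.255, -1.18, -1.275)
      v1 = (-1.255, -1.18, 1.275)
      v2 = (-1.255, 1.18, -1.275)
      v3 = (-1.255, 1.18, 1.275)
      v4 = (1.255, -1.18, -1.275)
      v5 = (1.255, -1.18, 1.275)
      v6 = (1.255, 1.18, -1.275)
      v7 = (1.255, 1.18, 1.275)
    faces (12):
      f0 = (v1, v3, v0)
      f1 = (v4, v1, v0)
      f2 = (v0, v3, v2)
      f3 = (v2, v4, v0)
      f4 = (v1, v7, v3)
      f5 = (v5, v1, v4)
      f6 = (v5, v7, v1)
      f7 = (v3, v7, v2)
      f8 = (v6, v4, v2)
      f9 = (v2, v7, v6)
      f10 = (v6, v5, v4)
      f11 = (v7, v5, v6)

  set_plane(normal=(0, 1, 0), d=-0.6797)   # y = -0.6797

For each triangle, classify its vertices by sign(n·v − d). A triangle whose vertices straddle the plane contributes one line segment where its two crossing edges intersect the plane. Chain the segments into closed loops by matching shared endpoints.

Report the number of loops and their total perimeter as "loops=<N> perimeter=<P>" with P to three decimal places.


loops=1 perimeter=10.120

Straddling triangles (8 of 12):
  (v1,v3,v0) [-+-] → (-1.255, -0.6797, 1.275)–(-1.255, -0.6797, -0.734422)  len=2.0094
  (v0,v3,v2) [-++] → (-1.255, -0.6797, -0.734422)–(-1.255, -0.6797, -1.275)  len=0.5406
  (v2,v4,v0) [+--] → (0.722901, -0.6797, -1.275)–(-1.255, -0.6797, -1.275)  len=1.9779
  (v1,v7,v3) [-++] → (-0.722901, -0.6797, 1.275)–(-1.255, -0.6797, 1.275)  len=0.5321
  (v5,v7,v1) [-+-] → (1.255, -0.6797, 1.275)–(-0.722901, -0.6797, 1.275)  len=1.9779
  (v6,v4,v2) [+-+] → (1.255, -0.6797, -1.275)–(0.722901, -0.6797, -1.275)  len=0.5321
  (v6,v5,v4) [+--] → (1.255, -0.6797, 0.734422)–(1.255, -0.6797, -1.275)  len=2.0094
  (v7,v5,v6) [+-+] → (1.255, -0.6797, 1.275)–(1.255, -0.6797, 0.734422)  len=0.5406

Chained into 1 loop(s):
  loop 1: 8 segments, perimeter = 10.1200
Total perimeter = 10.120


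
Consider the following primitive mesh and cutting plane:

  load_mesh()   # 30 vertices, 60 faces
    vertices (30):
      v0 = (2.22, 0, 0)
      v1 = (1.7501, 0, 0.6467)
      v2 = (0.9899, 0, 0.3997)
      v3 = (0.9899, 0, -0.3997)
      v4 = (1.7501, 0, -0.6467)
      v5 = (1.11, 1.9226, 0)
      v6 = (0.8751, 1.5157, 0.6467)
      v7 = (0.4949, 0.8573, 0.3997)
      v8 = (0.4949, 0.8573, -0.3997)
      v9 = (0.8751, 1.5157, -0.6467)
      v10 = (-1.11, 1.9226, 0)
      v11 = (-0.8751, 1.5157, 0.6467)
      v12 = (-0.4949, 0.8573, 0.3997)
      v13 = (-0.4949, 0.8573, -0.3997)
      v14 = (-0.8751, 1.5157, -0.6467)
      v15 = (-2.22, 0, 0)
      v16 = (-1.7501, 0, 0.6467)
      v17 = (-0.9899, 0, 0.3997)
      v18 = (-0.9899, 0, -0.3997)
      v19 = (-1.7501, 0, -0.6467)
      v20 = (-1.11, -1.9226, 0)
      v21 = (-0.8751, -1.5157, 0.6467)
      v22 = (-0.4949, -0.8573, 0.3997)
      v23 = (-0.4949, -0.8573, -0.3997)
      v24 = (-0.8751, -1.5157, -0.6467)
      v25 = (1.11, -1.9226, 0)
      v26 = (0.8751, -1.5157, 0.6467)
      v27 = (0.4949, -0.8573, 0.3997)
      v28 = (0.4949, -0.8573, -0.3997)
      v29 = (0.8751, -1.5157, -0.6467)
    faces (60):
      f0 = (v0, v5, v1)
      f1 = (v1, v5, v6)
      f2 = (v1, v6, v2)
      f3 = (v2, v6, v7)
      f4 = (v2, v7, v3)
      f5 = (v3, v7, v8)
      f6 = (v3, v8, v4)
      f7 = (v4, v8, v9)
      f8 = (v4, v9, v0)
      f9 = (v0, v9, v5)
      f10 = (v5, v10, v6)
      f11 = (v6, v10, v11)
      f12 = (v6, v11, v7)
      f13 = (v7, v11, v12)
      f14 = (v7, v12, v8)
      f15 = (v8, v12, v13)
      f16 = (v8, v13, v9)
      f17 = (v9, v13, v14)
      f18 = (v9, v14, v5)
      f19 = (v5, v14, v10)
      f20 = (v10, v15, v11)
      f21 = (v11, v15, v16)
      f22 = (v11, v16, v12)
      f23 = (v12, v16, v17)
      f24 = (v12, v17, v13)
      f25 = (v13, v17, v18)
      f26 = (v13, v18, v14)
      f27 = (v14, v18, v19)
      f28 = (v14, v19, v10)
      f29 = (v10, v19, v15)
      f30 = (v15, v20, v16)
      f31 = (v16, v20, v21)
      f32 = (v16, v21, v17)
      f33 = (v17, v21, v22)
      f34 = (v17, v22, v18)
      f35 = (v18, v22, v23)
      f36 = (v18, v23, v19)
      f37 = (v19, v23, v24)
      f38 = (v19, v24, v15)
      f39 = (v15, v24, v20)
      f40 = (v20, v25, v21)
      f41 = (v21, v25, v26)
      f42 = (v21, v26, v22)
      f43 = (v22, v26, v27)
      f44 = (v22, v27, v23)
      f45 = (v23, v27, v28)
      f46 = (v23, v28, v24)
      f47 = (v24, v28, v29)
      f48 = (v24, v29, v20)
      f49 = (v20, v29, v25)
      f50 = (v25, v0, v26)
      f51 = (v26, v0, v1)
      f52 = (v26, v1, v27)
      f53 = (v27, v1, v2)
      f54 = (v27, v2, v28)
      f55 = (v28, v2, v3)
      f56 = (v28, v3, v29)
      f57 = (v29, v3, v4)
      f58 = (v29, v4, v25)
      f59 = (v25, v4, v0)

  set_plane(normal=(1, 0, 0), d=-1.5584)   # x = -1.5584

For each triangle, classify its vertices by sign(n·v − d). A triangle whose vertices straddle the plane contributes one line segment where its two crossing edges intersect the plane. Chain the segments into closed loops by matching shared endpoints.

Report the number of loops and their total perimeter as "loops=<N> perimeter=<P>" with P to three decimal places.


loops=1 perimeter=5.510

Straddling triangles (14 of 60):
  (v10,v15,v11) [+-+] → (-1.5584, 1.14594, 0)–(-1.5584, 0.745622, 0.318133)  len=0.5113
  (v11,v15,v16) [+--] → (-1.5584, 0.745622, 0.318133)–(-1.5584, 0.332068, 0.6467)  len=0.5282
  (v11,v16,v12) [+-+] → (-1.5584, 0.332068, 0.6467)–(-1.5584, 0.130931, 0.608977)  len=0.2046
  (v12,v16,v17) [+-+] → (-1.5584, 0.130931, 0.608977)–(-1.5584, 0, 0.584414)  len=0.1332
  (v14,v18,v19) [++-] → (-1.5584, 0, -0.584414)–(-1.5584, 0.332068, -0.6467)  len=0.3379
  (v14,v19,v10) [+-+] → (-1.5584, 0.332068, -0.6467)–(-1.5584, 0.575789, -0.453023)  len=0.3113
  (v10,v19,v15) [+--] → (-1.5584, 0.575789, -0.453023)–(-1.5584, 1.14594, 0)  len=0.7282
  (v15,v20,v16) [-+-] → (-1.5584, -1.14594, 0)–(-1.5584, -0.575789, 0.453023)  len=0.7282
  (v16,v20,v21) [-++] → (-1.5584, -0.575789, 0.453023)–(-1.5584, -0.332068, 0.6467)  len=0.3113
  (v16,v21,v17) [-++] → (-1.5584, -0.332068, 0.6467)–(-1.5584, 0, 0.584414)  len=0.3379
  (v18,v23,v19) [++-] → (-1.5584, -0.130931, -0.608977)–(-1.5584, 0, -0.584414)  len=0.1332
  (v19,v23,v24) [-++] → (-1.5584, -0.130931, -0.608977)–(-1.5584, -0.332068, -0.6467)  len=0.2046
  (v19,v24,v15) [-+-] → (-1.5584, -0.332068, -0.6467)–(-1.5584, -0.745622, -0.318133)  len=0.5282
  (v15,v24,v20) [-++] → (-1.5584, -0.745622, -0.318133)–(-1.5584, -1.14594, 0)  len=0.5113

Chained into 1 loop(s):
  loop 1: 14 segments, perimeter = 5.5095
Total perimeter = 5.510


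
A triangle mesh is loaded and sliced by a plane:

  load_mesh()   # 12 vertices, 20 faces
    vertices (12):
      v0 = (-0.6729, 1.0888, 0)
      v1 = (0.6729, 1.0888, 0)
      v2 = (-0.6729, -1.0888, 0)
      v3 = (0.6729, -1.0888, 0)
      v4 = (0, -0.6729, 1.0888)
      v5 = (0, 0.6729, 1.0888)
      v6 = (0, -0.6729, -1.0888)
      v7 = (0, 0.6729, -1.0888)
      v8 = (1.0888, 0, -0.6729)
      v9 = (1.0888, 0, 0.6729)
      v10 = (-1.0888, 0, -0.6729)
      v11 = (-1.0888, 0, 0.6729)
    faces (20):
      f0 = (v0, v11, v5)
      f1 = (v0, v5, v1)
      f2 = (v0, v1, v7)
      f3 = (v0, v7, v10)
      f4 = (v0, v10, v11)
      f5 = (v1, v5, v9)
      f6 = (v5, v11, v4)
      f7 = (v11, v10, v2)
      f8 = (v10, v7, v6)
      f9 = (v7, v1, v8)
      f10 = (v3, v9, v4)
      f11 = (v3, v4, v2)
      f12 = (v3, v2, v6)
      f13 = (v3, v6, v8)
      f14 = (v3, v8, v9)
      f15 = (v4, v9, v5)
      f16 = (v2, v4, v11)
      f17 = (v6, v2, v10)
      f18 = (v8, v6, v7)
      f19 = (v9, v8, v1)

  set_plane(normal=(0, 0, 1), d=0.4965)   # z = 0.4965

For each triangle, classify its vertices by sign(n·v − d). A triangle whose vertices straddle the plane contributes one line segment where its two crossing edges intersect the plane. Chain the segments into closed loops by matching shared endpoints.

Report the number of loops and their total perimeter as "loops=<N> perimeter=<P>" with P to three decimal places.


loops=1 perimeter=6.158

Straddling triangles (10 of 20):
  (v0,v11,v5) [-++] → (-0.979772, 0.285428, 0.4965)–(-0.366053, 0.899147, 0.4965)  len=0.8679
  (v0,v5,v1) [-+-] → (-0.366053, 0.899147, 0.4965)–(0.366053, 0.899147, 0.4965)  len=0.7321
  (v0,v10,v11) [--+] → (-1.0888, 0, 0.4965)–(-0.979772, 0.285428, 0.4965)  len=0.3055
  (v1,v5,v9) [-++] → (0.366053, 0.899147, 0.4965)–(0.979772, 0.285428, 0.4965)  len=0.8679
  (v11,v10,v2) [+--] → (-1.0888, 0, 0.4965)–(-0.979772, -0.285428, 0.4965)  len=0.3055
  (v3,v9,v4) [-++] → (0.979772, -0.285428, 0.4965)–(0.366053, -0.899147, 0.4965)  len=0.8679
  (v3,v4,v2) [-+-] → (0.366053, -0.899147, 0.4965)–(-0.366053, -0.899147, 0.4965)  len=0.7321
  (v3,v8,v9) [--+] → (1.0888, 0, 0.4965)–(0.979772, -0.285428, 0.4965)  len=0.3055
  (v2,v4,v11) [-++] → (-0.366053, -0.899147, 0.4965)–(-0.979772, -0.285428, 0.4965)  len=0.8679
  (v9,v8,v1) [+--] → (1.0888, 0, 0.4965)–(0.979772, 0.285428, 0.4965)  len=0.3055

Chained into 1 loop(s):
  loop 1: 10 segments, perimeter = 6.1581
Total perimeter = 6.158


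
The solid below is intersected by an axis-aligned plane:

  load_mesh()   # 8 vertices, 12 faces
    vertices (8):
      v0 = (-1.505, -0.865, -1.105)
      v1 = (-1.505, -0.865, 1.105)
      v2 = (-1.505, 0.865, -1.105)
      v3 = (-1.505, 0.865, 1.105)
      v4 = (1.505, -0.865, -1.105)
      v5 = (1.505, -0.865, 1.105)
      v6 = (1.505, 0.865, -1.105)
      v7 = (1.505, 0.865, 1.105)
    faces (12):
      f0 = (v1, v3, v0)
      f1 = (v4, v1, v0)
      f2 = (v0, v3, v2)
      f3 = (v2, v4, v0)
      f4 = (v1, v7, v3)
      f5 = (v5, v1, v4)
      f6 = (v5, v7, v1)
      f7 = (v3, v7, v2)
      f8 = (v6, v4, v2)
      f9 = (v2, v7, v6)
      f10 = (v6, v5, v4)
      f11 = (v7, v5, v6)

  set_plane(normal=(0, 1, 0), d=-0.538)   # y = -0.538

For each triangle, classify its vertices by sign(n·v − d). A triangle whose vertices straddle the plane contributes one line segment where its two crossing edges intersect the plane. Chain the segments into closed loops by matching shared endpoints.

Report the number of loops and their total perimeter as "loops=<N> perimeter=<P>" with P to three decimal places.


loops=1 perimeter=10.440

Straddling triangles (8 of 12):
  (v1,v3,v0) [-+-] → (-1.505, -0.538, 1.105)–(-1.505, -0.538, -0.687272)  len=1.7923
  (v0,v3,v2) [-++] → (-1.505, -0.538, -0.687272)–(-1.505, -0.538, -1.105)  len=0.4177
  (v2,v4,v0) [+--] → (0.936058, -0.538, -1.105)–(-1.505, -0.538, -1.105)  len=2.4411
  (v1,v7,v3) [-++] → (-0.936058, -0.538, 1.105)–(-1.505, -0.538, 1.105)  len=0.5689
  (v5,v7,v1) [-+-] → (1.505, -0.538, 1.105)–(-0.936058, -0.538, 1.105)  len=2.4411
  (v6,v4,v2) [+-+] → (1.505, -0.538, -1.105)–(0.936058, -0.538, -1.105)  len=0.5689
  (v6,v5,v4) [+--] → (1.505, -0.538, 0.687272)–(1.505, -0.538, -1.105)  len=1.7923
  (v7,v5,v6) [+-+] → (1.505, -0.538, 1.105)–(1.505, -0.538, 0.687272)  len=0.4177

Chained into 1 loop(s):
  loop 1: 8 segments, perimeter = 10.4400
Total perimeter = 10.440


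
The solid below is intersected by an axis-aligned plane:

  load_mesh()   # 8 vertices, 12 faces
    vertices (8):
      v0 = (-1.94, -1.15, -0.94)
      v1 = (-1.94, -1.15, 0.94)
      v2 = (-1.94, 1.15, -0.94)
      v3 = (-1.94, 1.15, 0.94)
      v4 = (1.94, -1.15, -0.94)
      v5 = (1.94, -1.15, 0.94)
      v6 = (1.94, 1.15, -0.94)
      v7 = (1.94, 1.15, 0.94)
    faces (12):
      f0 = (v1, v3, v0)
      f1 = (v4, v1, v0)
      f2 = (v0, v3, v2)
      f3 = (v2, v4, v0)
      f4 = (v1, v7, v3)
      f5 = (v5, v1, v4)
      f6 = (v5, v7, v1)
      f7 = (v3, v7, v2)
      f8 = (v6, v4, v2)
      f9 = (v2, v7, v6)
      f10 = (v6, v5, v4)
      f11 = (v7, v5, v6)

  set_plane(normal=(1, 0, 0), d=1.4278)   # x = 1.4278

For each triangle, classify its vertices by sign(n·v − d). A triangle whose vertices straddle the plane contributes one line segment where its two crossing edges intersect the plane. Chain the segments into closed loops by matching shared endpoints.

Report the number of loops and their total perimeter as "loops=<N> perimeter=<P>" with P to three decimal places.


loops=1 perimeter=8.360

Straddling triangles (8 of 12):
  (v4,v1,v0) [+--] → (1.4278, -1.15, -0.691821)–(1.4278, -1.15, -0.94)  len=0.2482
  (v2,v4,v0) [-+-] → (1.4278, -0.846376, -0.94)–(1.4278, -1.15, -0.94)  len=0.3036
  (v1,v7,v3) [-+-] → (1.4278, 0.846376, 0.94)–(1.4278, 1.15, 0.94)  len=0.3036
  (v5,v1,v4) [+-+] → (1.4278, -1.15, 0.94)–(1.4278, -1.15, -0.691821)  len=1.6318
  (v5,v7,v1) [++-] → (1.4278, 0.846376, 0.94)–(1.4278, -1.15, 0.94)  len=1.9964
  (v3,v7,v2) [-+-] → (1.4278, 1.15, 0.94)–(1.4278, 1.15, 0.691821)  len=0.2482
  (v6,v4,v2) [++-] → (1.4278, -0.846376, -0.94)–(1.4278, 1.15, -0.94)  len=1.9964
  (v2,v7,v6) [-++] → (1.4278, 1.15, 0.691821)–(1.4278, 1.15, -0.94)  len=1.6318

Chained into 1 loop(s):
  loop 1: 8 segments, perimeter = 8.3600
Total perimeter = 8.360


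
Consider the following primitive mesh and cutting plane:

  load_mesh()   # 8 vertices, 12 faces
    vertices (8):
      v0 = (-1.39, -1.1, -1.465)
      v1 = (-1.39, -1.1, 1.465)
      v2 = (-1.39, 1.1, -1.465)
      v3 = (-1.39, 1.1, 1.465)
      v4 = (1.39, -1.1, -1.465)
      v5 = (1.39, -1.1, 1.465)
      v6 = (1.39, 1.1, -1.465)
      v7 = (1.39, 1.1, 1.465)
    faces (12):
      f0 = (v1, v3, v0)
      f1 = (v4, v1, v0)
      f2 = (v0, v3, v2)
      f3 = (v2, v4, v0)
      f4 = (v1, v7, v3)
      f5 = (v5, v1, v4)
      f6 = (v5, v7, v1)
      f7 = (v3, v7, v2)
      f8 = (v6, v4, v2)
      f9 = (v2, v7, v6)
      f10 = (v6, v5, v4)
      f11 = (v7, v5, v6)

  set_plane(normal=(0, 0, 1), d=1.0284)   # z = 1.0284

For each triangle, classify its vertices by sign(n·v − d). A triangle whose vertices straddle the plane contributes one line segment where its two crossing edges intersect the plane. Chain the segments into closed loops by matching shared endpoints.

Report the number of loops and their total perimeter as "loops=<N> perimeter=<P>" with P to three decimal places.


Straddling triangles (8 of 12):
  (v1,v3,v0) [++-] → (-1.39, 0.772177, 1.0284)–(-1.39, -1.1, 1.0284)  len=1.8722
  (v4,v1,v0) [-+-] → (-0.975752, -1.1, 1.0284)–(-1.39, -1.1, 1.0284)  len=0.4142
  (v0,v3,v2) [-+-] → (-1.39, 0.772177, 1.0284)–(-1.39, 1.1, 1.0284)  len=0.3278
  (v5,v1,v4) [++-] → (-0.975752, -1.1, 1.0284)–(1.39, -1.1, 1.0284)  len=2.3658
  (v3,v7,v2) [++-] → (0.975752, 1.1, 1.0284)–(-1.39, 1.1, 1.0284)  len=2.3658
  (v2,v7,v6) [-+-] → (0.975752, 1.1, 1.0284)–(1.39, 1.1, 1.0284)  len=0.4142
  (v6,v5,v4) [-+-] → (1.39, -0.772177, 1.0284)–(1.39, -1.1, 1.0284)  len=0.3278
  (v7,v5,v6) [++-] → (1.39, -0.772177, 1.0284)–(1.39, 1.1, 1.0284)  len=1.8722

Chained into 1 loop(s):
  loop 1: 8 segments, perimeter = 9.9600
Total perimeter = 9.960

loops=1 perimeter=9.960


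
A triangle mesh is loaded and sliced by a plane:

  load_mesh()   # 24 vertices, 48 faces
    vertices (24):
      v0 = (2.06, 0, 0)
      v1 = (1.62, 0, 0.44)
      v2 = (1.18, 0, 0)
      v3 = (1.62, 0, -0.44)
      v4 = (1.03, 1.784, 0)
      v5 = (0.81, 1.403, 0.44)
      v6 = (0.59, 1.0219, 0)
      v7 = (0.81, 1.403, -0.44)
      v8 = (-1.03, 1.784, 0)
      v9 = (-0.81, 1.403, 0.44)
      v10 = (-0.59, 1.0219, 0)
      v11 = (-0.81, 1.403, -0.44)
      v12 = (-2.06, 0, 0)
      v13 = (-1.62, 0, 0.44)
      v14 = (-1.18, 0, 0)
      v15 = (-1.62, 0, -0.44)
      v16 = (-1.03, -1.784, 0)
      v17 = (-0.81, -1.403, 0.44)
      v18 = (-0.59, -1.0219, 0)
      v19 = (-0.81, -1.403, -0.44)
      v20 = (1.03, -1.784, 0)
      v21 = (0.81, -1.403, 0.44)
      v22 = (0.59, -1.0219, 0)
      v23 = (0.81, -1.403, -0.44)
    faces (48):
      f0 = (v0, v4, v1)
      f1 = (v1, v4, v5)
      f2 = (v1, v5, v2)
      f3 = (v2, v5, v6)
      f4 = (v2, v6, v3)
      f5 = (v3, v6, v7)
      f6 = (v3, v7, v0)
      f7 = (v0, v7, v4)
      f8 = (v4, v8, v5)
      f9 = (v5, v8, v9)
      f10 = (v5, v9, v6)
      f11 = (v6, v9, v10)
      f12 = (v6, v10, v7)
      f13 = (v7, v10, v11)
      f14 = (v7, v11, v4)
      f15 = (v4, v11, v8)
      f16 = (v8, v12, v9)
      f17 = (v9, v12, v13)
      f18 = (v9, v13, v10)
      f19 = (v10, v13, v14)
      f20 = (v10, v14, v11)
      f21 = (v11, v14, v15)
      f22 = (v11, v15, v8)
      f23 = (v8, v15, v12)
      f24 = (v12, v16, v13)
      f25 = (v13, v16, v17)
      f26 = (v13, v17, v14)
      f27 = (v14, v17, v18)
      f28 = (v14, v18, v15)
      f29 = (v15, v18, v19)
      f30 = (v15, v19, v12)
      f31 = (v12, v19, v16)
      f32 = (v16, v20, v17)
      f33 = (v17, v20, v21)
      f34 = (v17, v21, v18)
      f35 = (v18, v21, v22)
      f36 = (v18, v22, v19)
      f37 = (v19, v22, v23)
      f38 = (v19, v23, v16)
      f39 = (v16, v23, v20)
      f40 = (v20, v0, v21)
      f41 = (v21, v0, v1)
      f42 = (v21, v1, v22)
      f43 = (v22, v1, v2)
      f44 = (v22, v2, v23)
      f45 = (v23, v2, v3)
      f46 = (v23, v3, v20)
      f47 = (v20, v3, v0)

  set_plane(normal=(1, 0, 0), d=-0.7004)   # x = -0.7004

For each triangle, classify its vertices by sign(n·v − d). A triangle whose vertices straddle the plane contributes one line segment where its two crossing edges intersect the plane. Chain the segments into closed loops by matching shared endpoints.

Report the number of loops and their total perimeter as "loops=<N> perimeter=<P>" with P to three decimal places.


Straddling triangles (20 of 48):
  (v4,v8,v5) [+-+] → (-0.7004, 1.784, 0)–(-0.7004, 1.71575, 0.0788174)  len=0.1043
  (v5,v8,v9) [+--] → (-0.7004, 1.71575, 0.0788174)–(-0.7004, 1.403, 0.44)  len=0.4778
  (v5,v9,v6) [+-+] → (-0.7004, 1.403, 0.44)–(-0.7004, 1.37317, 0.405554)  len=0.0456
  (v6,v9,v10) [+-+] → (-0.7004, 1.37317, 0.405554)–(-0.7004, 1.21314, 0.2208)  len=0.2444
  (v7,v10,v11) [++-] → (-0.7004, 1.21314, -0.2208)–(-0.7004, 1.403, -0.44)  len=0.2900
  (v7,v11,v4) [+-+] → (-0.7004, 1.403, -0.44)–(-0.7004, 1.42569, -0.413791)  len=0.0347
  (v4,v11,v8) [+--] → (-0.7004, 1.42569, -0.413791)–(-0.7004, 1.784, 0)  len=0.5474
  (v9,v13,v10) [--+] → (-0.7004, 0.912368, 0.0471612)–(-0.7004, 1.21314, 0.2208)  len=0.3473
  (v10,v13,v14) [+--] → (-0.7004, 0.912368, 0.0471612)–(-0.7004, 0.830683, 0)  len=0.0943
  (v10,v14,v11) [+--] → (-0.7004, 0.830683, 0)–(-0.7004, 1.21314, -0.2208)  len=0.4416
  (v14,v17,v18) [--+] → (-0.7004, -1.21314, 0.2208)–(-0.7004, -0.830683, 0)  len=0.4416
  (v14,v18,v15) [-+-] → (-0.7004, -0.830683, 0)–(-0.7004, -0.912368, -0.0471612)  len=0.0943
  (v15,v18,v19) [-+-] → (-0.7004, -0.912368, -0.0471612)–(-0.7004, -1.21314, -0.2208)  len=0.3473
  (v16,v20,v17) [-+-] → (-0.7004, -1.784, 0)–(-0.7004, -1.42569, 0.413791)  len=0.5474
  (v17,v20,v21) [-++] → (-0.7004, -1.42569, 0.413791)–(-0.7004, -1.403, 0.44)  len=0.0347
  (v17,v21,v18) [-++] → (-0.7004, -1.403, 0.44)–(-0.7004, -1.21314, 0.2208)  len=0.2900
  (v18,v22,v19) [++-] → (-0.7004, -1.37317, -0.405554)–(-0.7004, -1.21314, -0.2208)  len=0.2444
  (v19,v22,v23) [-++] → (-0.7004, -1.37317, -0.405554)–(-0.7004, -1.403, -0.44)  len=0.0456
  (v19,v23,v16) [-+-] → (-0.7004, -1.403, -0.44)–(-0.7004, -1.71575, -0.0788174)  len=0.4778
  (v16,v23,v20) [-++] → (-0.7004, -1.71575, -0.0788174)–(-0.7004, -1.784, 0)  len=0.1043

Chained into 2 loop(s):
  loop 1: 10 segments, perimeter = 2.6273
  loop 2: 10 segments, perimeter = 2.6273
Total perimeter = 5.255

loops=2 perimeter=5.255


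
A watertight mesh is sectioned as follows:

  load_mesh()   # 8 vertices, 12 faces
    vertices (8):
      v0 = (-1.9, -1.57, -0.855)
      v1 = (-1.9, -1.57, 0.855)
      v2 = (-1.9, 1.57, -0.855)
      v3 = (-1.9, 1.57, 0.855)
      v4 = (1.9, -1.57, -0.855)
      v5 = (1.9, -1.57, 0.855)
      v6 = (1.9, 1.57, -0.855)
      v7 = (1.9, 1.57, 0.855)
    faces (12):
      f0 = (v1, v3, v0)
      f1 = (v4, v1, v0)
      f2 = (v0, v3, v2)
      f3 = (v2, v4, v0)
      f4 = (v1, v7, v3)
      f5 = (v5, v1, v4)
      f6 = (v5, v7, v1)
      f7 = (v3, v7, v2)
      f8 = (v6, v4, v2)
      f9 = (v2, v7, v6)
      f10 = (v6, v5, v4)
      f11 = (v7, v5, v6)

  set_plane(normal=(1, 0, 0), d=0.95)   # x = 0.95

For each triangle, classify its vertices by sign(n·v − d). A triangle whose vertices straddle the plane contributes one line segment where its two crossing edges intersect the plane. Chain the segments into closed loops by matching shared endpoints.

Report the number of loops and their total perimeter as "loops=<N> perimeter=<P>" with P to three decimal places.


Straddling triangles (8 of 12):
  (v4,v1,v0) [+--] → (0.95, -1.57, -0.4275)–(0.95, -1.57, -0.855)  len=0.4275
  (v2,v4,v0) [-+-] → (0.95, -0.785, -0.855)–(0.95, -1.57, -0.855)  len=0.7850
  (v1,v7,v3) [-+-] → (0.95, 0.785, 0.855)–(0.95, 1.57, 0.855)  len=0.7850
  (v5,v1,v4) [+-+] → (0.95, -1.57, 0.855)–(0.95, -1.57, -0.4275)  len=1.2825
  (v5,v7,v1) [++-] → (0.95, 0.785, 0.855)–(0.95, -1.57, 0.855)  len=2.3550
  (v3,v7,v2) [-+-] → (0.95, 1.57, 0.855)–(0.95, 1.57, 0.4275)  len=0.4275
  (v6,v4,v2) [++-] → (0.95, -0.785, -0.855)–(0.95, 1.57, -0.855)  len=2.3550
  (v2,v7,v6) [-++] → (0.95, 1.57, 0.4275)–(0.95, 1.57, -0.855)  len=1.2825

Chained into 1 loop(s):
  loop 1: 8 segments, perimeter = 9.7000
Total perimeter = 9.700

loops=1 perimeter=9.700


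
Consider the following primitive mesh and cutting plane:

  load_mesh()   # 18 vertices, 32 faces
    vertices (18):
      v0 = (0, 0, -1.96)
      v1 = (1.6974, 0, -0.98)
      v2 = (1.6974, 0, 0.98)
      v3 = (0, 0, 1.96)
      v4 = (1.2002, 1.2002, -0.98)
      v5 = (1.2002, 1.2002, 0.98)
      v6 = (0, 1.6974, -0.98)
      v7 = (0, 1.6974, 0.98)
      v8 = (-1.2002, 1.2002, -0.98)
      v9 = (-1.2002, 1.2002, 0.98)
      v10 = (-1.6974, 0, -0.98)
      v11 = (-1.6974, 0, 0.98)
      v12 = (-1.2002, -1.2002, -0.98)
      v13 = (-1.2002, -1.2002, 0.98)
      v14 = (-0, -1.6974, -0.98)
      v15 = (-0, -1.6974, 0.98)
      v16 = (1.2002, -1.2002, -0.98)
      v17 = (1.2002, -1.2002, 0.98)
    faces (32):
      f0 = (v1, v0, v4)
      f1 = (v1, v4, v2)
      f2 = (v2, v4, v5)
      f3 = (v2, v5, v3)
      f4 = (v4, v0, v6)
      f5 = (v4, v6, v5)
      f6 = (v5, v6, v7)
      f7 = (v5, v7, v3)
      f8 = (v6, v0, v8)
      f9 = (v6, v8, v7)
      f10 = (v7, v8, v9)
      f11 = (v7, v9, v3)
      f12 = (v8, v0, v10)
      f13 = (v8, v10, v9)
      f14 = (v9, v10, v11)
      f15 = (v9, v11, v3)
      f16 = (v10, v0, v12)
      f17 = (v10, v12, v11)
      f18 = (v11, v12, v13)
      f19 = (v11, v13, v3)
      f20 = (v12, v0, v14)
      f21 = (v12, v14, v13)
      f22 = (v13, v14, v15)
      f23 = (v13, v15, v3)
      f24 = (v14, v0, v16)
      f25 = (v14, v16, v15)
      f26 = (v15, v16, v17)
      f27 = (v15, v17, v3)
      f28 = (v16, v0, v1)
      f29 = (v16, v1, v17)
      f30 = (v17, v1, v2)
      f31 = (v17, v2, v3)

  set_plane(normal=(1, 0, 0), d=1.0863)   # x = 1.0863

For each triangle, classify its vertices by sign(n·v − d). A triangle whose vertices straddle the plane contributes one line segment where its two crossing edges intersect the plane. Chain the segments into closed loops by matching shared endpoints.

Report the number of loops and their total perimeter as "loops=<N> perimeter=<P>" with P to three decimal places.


Straddling triangles (12 of 32):
  (v1,v0,v4) [+-+] → (1.0863, 0, -1.33282)–(1.0863, 1.0863, -1.073)  len=1.1169
  (v2,v5,v3) [++-] → (1.0863, 1.0863, 1.073)–(1.0863, 0, 1.33282)  len=1.1169
  (v4,v0,v6) [+--] → (1.0863, 1.0863, -1.073)–(1.0863, 1.24738, -0.98)  len=0.1860
  (v4,v6,v5) [+-+] → (1.0863, 1.24738, -0.98)–(1.0863, 1.24738, 0.793994)  len=1.7740
  (v5,v6,v7) [+--] → (1.0863, 1.24738, 0.793994)–(1.0863, 1.24738, 0.98)  len=0.1860
  (v5,v7,v3) [+--] → (1.0863, 1.24738, 0.98)–(1.0863, 1.0863, 1.073)  len=0.1860
  (v14,v0,v16) [--+] → (1.0863, -1.0863, -1.073)–(1.0863, -1.24738, -0.98)  len=0.1860
  (v14,v16,v15) [-+-] → (1.0863, -1.24738, -0.98)–(1.0863, -1.24738, -0.793994)  len=0.1860
  (v15,v16,v17) [-++] → (1.0863, -1.24738, -0.793994)–(1.0863, -1.24738, 0.98)  len=1.7740
  (v15,v17,v3) [-+-] → (1.0863, -1.24738, 0.98)–(1.0863, -1.0863, 1.073)  len=0.1860
  (v16,v0,v1) [+-+] → (1.0863, -1.0863, -1.073)–(1.0863, 0, -1.33282)  len=1.1169
  (v17,v2,v3) [++-] → (1.0863, 0, 1.33282)–(1.0863, -1.0863, 1.073)  len=1.1169

Chained into 1 loop(s):
  loop 1: 12 segments, perimeter = 9.1318
Total perimeter = 9.132

loops=1 perimeter=9.132


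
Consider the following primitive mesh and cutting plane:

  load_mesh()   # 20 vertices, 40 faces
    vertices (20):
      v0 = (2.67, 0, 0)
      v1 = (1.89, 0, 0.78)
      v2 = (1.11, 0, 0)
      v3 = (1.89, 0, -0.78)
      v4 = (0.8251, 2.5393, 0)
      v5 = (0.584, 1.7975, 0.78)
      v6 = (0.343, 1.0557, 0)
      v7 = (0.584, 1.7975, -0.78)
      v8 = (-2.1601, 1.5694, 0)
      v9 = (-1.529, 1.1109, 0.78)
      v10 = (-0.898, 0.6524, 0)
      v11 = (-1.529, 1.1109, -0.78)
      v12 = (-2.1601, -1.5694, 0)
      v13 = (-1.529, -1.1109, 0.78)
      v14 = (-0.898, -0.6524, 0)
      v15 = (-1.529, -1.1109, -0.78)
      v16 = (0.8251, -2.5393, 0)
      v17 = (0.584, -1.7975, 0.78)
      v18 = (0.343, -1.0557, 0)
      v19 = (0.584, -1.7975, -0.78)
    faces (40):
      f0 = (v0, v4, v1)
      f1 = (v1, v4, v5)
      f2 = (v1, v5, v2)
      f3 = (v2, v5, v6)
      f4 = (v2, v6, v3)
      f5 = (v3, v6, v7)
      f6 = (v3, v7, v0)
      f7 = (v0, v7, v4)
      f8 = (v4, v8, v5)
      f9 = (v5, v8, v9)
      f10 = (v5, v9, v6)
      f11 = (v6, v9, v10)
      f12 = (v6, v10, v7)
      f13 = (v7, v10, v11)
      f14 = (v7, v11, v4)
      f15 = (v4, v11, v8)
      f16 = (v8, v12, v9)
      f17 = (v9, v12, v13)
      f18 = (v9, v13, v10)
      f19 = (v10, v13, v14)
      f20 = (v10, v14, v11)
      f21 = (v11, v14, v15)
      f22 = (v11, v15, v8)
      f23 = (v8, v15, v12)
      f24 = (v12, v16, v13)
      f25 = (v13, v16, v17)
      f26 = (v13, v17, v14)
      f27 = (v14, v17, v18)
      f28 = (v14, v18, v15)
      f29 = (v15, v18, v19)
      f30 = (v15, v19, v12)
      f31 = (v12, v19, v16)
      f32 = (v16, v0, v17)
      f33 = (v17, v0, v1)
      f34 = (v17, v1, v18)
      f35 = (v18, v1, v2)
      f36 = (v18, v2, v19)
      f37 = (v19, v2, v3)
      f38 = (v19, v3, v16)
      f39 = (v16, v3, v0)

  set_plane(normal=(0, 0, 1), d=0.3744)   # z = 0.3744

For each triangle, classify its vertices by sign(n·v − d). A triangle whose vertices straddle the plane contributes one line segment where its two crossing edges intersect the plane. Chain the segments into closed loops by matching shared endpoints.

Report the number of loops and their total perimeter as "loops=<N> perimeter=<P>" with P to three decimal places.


Straddling triangles (20 of 40):
  (v0,v4,v1) [--+] → (1.33625, 1.32044, 0.3744)–(2.2956, 0, 0.3744)  len=1.6321
  (v1,v4,v5) [+-+] → (1.33625, 1.32044, 0.3744)–(0.709372, 2.18324, 0.3744)  len=1.0665
  (v1,v5,v2) [++-] → (0.85752, 0.8628, 0.3744)–(1.4844, 0, 0.3744)  len=1.0665
  (v2,v5,v6) [-+-] → (0.85752, 0.8628, 0.3744)–(0.45868, 1.41176, 0.3744)  len=0.6786
  (v4,v8,v5) [--+] → (-0.842932, 1.67889, 0.3744)–(0.709372, 2.18324, 0.3744)  len=1.6322
  (v5,v8,v9) [+-+] → (-0.842932, 1.67889, 0.3744)–(-1.85717, 1.34932, 0.3744)  len=1.0664
  (v5,v9,v6) [++-] → (-0.55556, 1.0822, 0.3744)–(0.45868, 1.41176, 0.3744)  len=1.0664
  (v6,v9,v10) [-+-] → (-0.55556, 1.0822, 0.3744)–(-1.20088, 0.87248, 0.3744)  len=0.6785
  (v8,v12,v9) [--+] → (-1.85717, -0.282856, 0.3744)–(-1.85717, 1.34932, 0.3744)  len=1.6322
  (v9,v12,v13) [+-+] → (-1.85717, -0.282856, 0.3744)–(-1.85717, -1.34932, 0.3744)  len=1.0665
  (v9,v13,v10) [++-] → (-1.20088, -0.193984, 0.3744)–(-1.20088, 0.87248, 0.3744)  len=1.0665
  (v10,v13,v14) [-+-] → (-1.20088, -0.193984, 0.3744)–(-1.20088, -0.87248, 0.3744)  len=0.6785
  (v12,v16,v13) [--+] → (-0.304868, -1.85367, 0.3744)–(-1.85717, -1.34932, 0.3744)  len=1.6322
  (v13,v16,v17) [+-+] → (-0.304868, -1.85367, 0.3744)–(0.709372, -2.18324, 0.3744)  len=1.0664
  (v13,v17,v14) [++-] → (-0.18664, -1.20205, 0.3744)–(-1.20088, -0.87248, 0.3744)  len=1.0664
  (v14,v17,v18) [-+-] → (-0.18664, -1.20205, 0.3744)–(0.45868, -1.41176, 0.3744)  len=0.6785
  (v16,v0,v17) [--+] → (1.66872, -0.8628, 0.3744)–(0.709372, -2.18324, 0.3744)  len=1.6321
  (v17,v0,v1) [+-+] → (1.66872, -0.8628, 0.3744)–(2.2956, 0, 0.3744)  len=1.0665
  (v17,v1,v18) [++-] → (1.08556, -0.548964, 0.3744)–(0.45868, -1.41176, 0.3744)  len=1.0665
  (v18,v1,v2) [-+-] → (1.08556, -0.548964, 0.3744)–(1.4844, 0, 0.3744)  len=0.6786

Chained into 2 loop(s):
  loop 1: 10 segments, perimeter = 13.4932
  loop 2: 10 segments, perimeter = 8.7250
Total perimeter = 22.218

loops=2 perimeter=22.218


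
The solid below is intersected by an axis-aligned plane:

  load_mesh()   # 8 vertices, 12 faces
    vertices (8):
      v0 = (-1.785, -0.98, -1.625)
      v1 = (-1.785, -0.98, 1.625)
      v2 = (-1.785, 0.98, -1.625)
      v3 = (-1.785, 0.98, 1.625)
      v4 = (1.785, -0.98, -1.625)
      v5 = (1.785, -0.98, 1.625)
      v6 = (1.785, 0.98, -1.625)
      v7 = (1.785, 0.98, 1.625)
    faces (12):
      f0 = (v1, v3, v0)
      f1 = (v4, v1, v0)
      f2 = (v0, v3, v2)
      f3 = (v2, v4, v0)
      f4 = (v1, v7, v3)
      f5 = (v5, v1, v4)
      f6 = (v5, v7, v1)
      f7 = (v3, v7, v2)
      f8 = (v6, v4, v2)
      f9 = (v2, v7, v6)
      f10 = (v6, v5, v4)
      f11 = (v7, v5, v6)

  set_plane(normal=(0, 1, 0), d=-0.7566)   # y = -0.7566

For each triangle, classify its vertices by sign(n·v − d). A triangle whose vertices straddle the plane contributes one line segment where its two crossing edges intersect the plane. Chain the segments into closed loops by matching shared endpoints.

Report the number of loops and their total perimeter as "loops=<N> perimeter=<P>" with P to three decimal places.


Straddling triangles (8 of 12):
  (v1,v3,v0) [-+-] → (-1.785, -0.7566, 1.625)–(-1.785, -0.7566, -1.25457)  len=2.8796
  (v0,v3,v2) [-++] → (-1.785, -0.7566, -1.25457)–(-1.785, -0.7566, -1.625)  len=0.3704
  (v2,v4,v0) [+--] → (1.37809, -0.7566, -1.625)–(-1.785, -0.7566, -1.625)  len=3.1631
  (v1,v7,v3) [-++] → (-1.37809, -0.7566, 1.625)–(-1.785, -0.7566, 1.625)  len=0.4069
  (v5,v7,v1) [-+-] → (1.785, -0.7566, 1.625)–(-1.37809, -0.7566, 1.625)  len=3.1631
  (v6,v4,v2) [+-+] → (1.785, -0.7566, -1.625)–(1.37809, -0.7566, -1.625)  len=0.4069
  (v6,v5,v4) [+--] → (1.785, -0.7566, 1.25457)–(1.785, -0.7566, -1.625)  len=2.8796
  (v7,v5,v6) [+-+] → (1.785, -0.7566, 1.625)–(1.785, -0.7566, 1.25457)  len=0.3704

Chained into 1 loop(s):
  loop 1: 8 segments, perimeter = 13.6400
Total perimeter = 13.640

loops=1 perimeter=13.640


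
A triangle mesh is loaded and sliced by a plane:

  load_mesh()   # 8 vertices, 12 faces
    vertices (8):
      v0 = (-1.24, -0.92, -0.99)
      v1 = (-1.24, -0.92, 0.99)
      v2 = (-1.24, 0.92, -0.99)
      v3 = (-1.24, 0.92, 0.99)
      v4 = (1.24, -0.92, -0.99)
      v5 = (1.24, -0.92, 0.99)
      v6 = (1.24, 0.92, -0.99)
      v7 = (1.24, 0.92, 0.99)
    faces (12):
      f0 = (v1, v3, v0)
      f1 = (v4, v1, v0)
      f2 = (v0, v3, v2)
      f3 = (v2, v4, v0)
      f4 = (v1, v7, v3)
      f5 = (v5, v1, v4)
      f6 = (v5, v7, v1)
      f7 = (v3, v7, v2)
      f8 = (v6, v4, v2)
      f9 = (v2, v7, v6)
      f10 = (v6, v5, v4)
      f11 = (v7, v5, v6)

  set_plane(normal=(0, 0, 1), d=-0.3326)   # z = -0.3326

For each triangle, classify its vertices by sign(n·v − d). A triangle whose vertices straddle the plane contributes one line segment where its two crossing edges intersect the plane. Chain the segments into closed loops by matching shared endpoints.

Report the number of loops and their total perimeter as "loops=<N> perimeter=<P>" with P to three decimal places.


loops=1 perimeter=8.640

Straddling triangles (8 of 12):
  (v1,v3,v0) [++-] → (-1.24, -0.309083, -0.3326)–(-1.24, -0.92, -0.3326)  len=0.6109
  (v4,v1,v0) [-+-] → (0.41659, -0.92, -0.3326)–(-1.24, -0.92, -0.3326)  len=1.6566
  (v0,v3,v2) [-+-] → (-1.24, -0.309083, -0.3326)–(-1.24, 0.92, -0.3326)  len=1.2291
  (v5,v1,v4) [++-] → (0.41659, -0.92, -0.3326)–(1.24, -0.92, -0.3326)  len=0.8234
  (v3,v7,v2) [++-] → (-0.41659, 0.92, -0.3326)–(-1.24, 0.92, -0.3326)  len=0.8234
  (v2,v7,v6) [-+-] → (-0.41659, 0.92, -0.3326)–(1.24, 0.92, -0.3326)  len=1.6566
  (v6,v5,v4) [-+-] → (1.24, 0.309083, -0.3326)–(1.24, -0.92, -0.3326)  len=1.2291
  (v7,v5,v6) [++-] → (1.24, 0.309083, -0.3326)–(1.24, 0.92, -0.3326)  len=0.6109

Chained into 1 loop(s):
  loop 1: 8 segments, perimeter = 8.6400
Total perimeter = 8.640


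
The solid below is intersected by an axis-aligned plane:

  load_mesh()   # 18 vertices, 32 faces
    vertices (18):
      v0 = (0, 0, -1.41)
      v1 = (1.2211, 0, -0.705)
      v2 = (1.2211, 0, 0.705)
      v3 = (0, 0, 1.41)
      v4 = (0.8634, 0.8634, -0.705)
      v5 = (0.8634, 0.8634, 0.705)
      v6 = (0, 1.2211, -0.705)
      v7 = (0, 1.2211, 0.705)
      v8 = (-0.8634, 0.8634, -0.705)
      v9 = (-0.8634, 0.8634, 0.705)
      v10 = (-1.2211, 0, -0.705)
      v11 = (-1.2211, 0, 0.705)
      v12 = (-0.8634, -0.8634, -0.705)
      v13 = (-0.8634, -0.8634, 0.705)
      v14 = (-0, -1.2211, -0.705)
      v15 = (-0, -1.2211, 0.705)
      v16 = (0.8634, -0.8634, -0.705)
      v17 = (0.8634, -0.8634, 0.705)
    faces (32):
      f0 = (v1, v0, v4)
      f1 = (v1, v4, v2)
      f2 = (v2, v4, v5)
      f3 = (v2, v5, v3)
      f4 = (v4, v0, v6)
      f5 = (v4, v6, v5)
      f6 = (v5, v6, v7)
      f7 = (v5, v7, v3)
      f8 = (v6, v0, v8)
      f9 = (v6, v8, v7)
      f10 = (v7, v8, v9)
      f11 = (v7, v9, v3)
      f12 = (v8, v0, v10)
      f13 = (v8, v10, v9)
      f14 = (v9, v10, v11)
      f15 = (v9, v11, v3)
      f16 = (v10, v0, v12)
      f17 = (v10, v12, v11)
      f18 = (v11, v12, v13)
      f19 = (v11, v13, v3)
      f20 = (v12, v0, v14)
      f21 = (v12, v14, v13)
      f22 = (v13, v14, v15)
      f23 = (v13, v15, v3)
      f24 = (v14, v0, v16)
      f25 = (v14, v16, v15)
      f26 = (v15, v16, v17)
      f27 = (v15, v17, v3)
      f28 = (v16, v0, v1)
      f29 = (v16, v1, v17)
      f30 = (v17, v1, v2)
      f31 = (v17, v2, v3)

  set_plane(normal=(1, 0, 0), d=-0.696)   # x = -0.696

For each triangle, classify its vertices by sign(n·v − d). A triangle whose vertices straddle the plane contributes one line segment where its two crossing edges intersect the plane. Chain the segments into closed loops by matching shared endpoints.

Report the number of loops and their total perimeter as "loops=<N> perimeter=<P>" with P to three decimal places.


loops=1 perimeter=6.776

Straddling triangles (12 of 32):
  (v6,v0,v8) [++-] → (-0.696, 0.696, -0.841689)–(-0.696, 0.932753, -0.705)  len=0.2734
  (v6,v8,v7) [+-+] → (-0.696, 0.932753, -0.705)–(-0.696, 0.932753, -0.431623)  len=0.2734
  (v7,v8,v9) [+--] → (-0.696, 0.932753, -0.431623)–(-0.696, 0.932753, 0.705)  len=1.1366
  (v7,v9,v3) [+-+] → (-0.696, 0.932753, 0.705)–(-0.696, 0.696, 0.841689)  len=0.2734
  (v8,v0,v10) [-+-] → (-0.696, 0.696, -0.841689)–(-0.696, 0, -1.00817)  len=0.7156
  (v9,v11,v3) [--+] → (-0.696, 0, 1.00817)–(-0.696, 0.696, 0.841689)  len=0.7156
  (v10,v0,v12) [-+-] → (-0.696, 0, -1.00817)–(-0.696, -0.696, -0.841689)  len=0.7156
  (v11,v13,v3) [--+] → (-0.696, -0.696, 0.841689)–(-0.696, 0, 1.00817)  len=0.7156
  (v12,v0,v14) [-++] → (-0.696, -0.696, -0.841689)–(-0.696, -0.932753, -0.705)  len=0.2734
  (v12,v14,v13) [-+-] → (-0.696, -0.932753, -0.705)–(-0.696, -0.932753, 0.431623)  len=1.1366
  (v13,v14,v15) [-++] → (-0.696, -0.932753, 0.431623)–(-0.696, -0.932753, 0.705)  len=0.2734
  (v13,v15,v3) [-++] → (-0.696, -0.932753, 0.705)–(-0.696, -0.696, 0.841689)  len=0.2734

Chained into 1 loop(s):
  loop 1: 12 segments, perimeter = 6.7760
Total perimeter = 6.776


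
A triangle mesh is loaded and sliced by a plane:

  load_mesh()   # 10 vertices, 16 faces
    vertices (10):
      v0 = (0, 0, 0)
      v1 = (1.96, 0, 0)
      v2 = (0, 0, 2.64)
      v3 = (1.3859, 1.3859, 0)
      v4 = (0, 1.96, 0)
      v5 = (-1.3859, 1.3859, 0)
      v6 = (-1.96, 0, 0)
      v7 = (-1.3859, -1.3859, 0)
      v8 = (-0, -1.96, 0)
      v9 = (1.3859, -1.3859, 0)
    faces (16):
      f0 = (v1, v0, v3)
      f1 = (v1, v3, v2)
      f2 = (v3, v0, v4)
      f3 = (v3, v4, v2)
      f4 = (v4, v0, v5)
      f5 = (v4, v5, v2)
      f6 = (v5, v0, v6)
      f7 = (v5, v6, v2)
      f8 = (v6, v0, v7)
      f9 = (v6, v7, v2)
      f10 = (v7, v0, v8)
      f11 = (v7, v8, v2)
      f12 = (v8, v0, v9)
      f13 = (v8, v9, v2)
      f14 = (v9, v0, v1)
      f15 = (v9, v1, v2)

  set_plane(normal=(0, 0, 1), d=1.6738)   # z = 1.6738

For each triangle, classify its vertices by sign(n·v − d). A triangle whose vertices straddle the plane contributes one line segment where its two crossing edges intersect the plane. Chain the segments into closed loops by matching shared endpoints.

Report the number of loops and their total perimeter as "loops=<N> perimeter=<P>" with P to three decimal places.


loops=1 perimeter=4.392

Straddling triangles (8 of 16):
  (v1,v3,v2) [--+] → (0.507218, 0.507218, 1.6738)–(0.71733, 0, 1.6738)  len=0.5490
  (v3,v4,v2) [--+] → (0, 0.71733, 1.6738)–(0.507218, 0.507218, 1.6738)  len=0.5490
  (v4,v5,v2) [--+] → (-0.507218, 0.507218, 1.6738)–(0, 0.71733, 1.6738)  len=0.5490
  (v5,v6,v2) [--+] → (-0.71733, 0, 1.6738)–(-0.507218, 0.507218, 1.6738)  len=0.5490
  (v6,v7,v2) [--+] → (-0.507218, -0.507218, 1.6738)–(-0.71733, 0, 1.6738)  len=0.5490
  (v7,v8,v2) [--+] → (0, -0.71733, 1.6738)–(-0.507218, -0.507218, 1.6738)  len=0.5490
  (v8,v9,v2) [--+] → (0.507218, -0.507218, 1.6738)–(0, -0.71733, 1.6738)  len=0.5490
  (v9,v1,v2) [--+] → (0.71733, 0, 1.6738)–(0.507218, -0.507218, 1.6738)  len=0.5490

Chained into 1 loop(s):
  loop 1: 8 segments, perimeter = 4.3921
Total perimeter = 4.392


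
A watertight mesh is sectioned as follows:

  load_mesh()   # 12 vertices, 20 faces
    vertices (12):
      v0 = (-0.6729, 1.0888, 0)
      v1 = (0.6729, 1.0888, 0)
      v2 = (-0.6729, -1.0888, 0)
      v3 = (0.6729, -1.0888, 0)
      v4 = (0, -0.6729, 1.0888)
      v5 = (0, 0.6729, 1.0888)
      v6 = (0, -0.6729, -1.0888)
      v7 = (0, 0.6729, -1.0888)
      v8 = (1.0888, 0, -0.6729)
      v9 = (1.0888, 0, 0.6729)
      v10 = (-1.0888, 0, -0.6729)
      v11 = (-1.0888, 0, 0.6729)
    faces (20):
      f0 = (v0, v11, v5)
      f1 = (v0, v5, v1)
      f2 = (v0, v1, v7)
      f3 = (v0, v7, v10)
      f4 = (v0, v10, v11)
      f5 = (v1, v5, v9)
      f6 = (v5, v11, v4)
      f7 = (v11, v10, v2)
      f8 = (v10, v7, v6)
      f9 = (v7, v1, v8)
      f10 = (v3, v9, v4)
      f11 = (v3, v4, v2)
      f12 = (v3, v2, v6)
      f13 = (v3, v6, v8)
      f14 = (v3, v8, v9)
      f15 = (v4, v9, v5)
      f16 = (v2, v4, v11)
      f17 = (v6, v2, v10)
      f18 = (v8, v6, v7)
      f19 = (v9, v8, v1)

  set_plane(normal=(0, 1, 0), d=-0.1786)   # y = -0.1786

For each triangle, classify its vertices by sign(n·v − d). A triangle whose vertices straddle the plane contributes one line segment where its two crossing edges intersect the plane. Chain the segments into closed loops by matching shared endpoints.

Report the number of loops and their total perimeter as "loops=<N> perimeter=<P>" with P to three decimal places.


Straddling triangles (10 of 20):
  (v5,v11,v4) [++-] → (-0.799813, -0.1786, 0.783287)–(0, -0.1786, 1.0888)  len=0.8562
  (v11,v10,v2) [++-] → (-1.02058, -0.1786, -0.562522)–(-1.02058, -0.1786, 0.562522)  len=1.1250
  (v10,v7,v6) [++-] → (0, -0.1786, -1.0888)–(-0.799813, -0.1786, -0.783287)  len=0.8562
  (v3,v9,v4) [-+-] → (1.02058, -0.1786, 0.562522)–(0.799813, -0.1786, 0.783287)  len=0.3122
  (v3,v6,v8) [--+] → (0.799813, -0.1786, -0.783287)–(1.02058, -0.1786, -0.562522)  len=0.3122
  (v3,v8,v9) [-++] → (1.02058, -0.1786, -0.562522)–(1.02058, -0.1786, 0.562522)  len=1.1250
  (v4,v9,v5) [-++] → (0.799813, -0.1786, 0.783287)–(0, -0.1786, 1.0888)  len=0.8562
  (v2,v4,v11) [--+] → (-0.799813, -0.1786, 0.783287)–(-1.02058, -0.1786, 0.562522)  len=0.3122
  (v6,v2,v10) [--+] → (-1.02058, -0.1786, -0.562522)–(-0.799813, -0.1786, -0.783287)  len=0.3122
  (v8,v6,v7) [+-+] → (0.799813, -0.1786, -0.783287)–(0, -0.1786, -1.0888)  len=0.8562

Chained into 1 loop(s):
  loop 1: 10 segments, perimeter = 6.9236
Total perimeter = 6.924

loops=1 perimeter=6.924
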